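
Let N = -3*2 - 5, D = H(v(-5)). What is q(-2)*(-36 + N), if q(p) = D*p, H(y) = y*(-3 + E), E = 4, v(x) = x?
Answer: -470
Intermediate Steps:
H(y) = y (H(y) = y*(-3 + 4) = y*1 = y)
D = -5
N = -11 (N = -6 - 5 = -11)
q(p) = -5*p
q(-2)*(-36 + N) = (-5*(-2))*(-36 - 11) = 10*(-47) = -470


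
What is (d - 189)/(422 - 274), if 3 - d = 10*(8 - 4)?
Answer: -113/74 ≈ -1.5270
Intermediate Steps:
d = -37 (d = 3 - 10*(8 - 4) = 3 - 10*4 = 3 - 1*40 = 3 - 40 = -37)
(d - 189)/(422 - 274) = (-37 - 189)/(422 - 274) = -226/148 = -226*1/148 = -113/74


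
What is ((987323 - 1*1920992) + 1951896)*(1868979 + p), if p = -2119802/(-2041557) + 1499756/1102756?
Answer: 51004822562798248652216/26801657513 ≈ 1.9030e+12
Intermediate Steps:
p = 1349865433601/562834807773 (p = -2119802*(-1/2041557) + 1499756*(1/1102756) = 2119802/2041557 + 374939/275689 = 1349865433601/562834807773 ≈ 2.3983)
((987323 - 1*1920992) + 1951896)*(1868979 + p) = ((987323 - 1*1920992) + 1951896)*(1868979 + 1349865433601/562834807773) = ((987323 - 1920992) + 1951896)*(1051927786062207368/562834807773) = (-933669 + 1951896)*(1051927786062207368/562834807773) = 1018227*(1051927786062207368/562834807773) = 51004822562798248652216/26801657513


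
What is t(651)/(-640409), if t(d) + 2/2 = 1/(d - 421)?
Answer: 229/147294070 ≈ 1.5547e-6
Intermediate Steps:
t(d) = -1 + 1/(-421 + d) (t(d) = -1 + 1/(d - 421) = -1 + 1/(-421 + d))
t(651)/(-640409) = ((422 - 1*651)/(-421 + 651))/(-640409) = ((422 - 651)/230)*(-1/640409) = ((1/230)*(-229))*(-1/640409) = -229/230*(-1/640409) = 229/147294070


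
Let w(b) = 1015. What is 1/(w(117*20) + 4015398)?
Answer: 1/4016413 ≈ 2.4898e-7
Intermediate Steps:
1/(w(117*20) + 4015398) = 1/(1015 + 4015398) = 1/4016413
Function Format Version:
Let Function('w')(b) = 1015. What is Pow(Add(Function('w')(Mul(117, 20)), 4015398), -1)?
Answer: Rational(1, 4016413) ≈ 2.4898e-7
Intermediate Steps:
Pow(Add(Function('w')(Mul(117, 20)), 4015398), -1) = Pow(Add(1015, 4015398), -1) = Pow(4016413, -1) = Rational(1, 4016413)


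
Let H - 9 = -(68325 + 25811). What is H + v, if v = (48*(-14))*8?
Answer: -99503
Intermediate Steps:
H = -94127 (H = 9 - (68325 + 25811) = 9 - 1*94136 = 9 - 94136 = -94127)
v = -5376 (v = -672*8 = -5376)
H + v = -94127 - 5376 = -99503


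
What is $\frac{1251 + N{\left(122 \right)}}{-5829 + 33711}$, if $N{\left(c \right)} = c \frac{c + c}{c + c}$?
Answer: $\frac{1373}{27882} \approx 0.049243$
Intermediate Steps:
$N{\left(c \right)} = c$ ($N{\left(c \right)} = c \frac{2 c}{2 c} = c 2 c \frac{1}{2 c} = c 1 = c$)
$\frac{1251 + N{\left(122 \right)}}{-5829 + 33711} = \frac{1251 + 122}{-5829 + 33711} = \frac{1373}{27882}$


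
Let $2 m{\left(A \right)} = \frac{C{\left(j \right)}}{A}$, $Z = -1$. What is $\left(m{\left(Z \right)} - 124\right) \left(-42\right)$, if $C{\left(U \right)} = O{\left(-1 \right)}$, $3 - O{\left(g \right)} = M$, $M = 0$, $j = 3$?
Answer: $5271$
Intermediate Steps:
$O{\left(g \right)} = 3$ ($O{\left(g \right)} = 3 - 0 = 3 + 0 = 3$)
$C{\left(U \right)} = 3$
$m{\left(A \right)} = \frac{3}{2 A}$ ($m{\left(A \right)} = \frac{3 \frac{1}{A}}{2} = \frac{3}{2 A}$)
$\left(m{\left(Z \right)} - 124\right) \left(-42\right) = \left(\frac{3}{2 \left(-1\right)} - 124\right) \left(-42\right) = \left(\frac{3}{2} \left(-1\right) - 124\right) \left(-42\right) = \left(- \frac{3}{2} - 124\right) \left(-42\right) = \left(- \frac{251}{2}\right) \left(-42\right) = 5271$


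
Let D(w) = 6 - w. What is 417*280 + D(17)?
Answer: 116749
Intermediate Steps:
417*280 + D(17) = 417*280 + (6 - 1*17) = 116760 + (6 - 17) = 116760 - 11 = 116749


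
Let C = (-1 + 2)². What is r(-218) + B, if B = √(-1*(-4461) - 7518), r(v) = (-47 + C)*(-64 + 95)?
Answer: -1426 + I*√3057 ≈ -1426.0 + 55.29*I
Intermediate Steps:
C = 1 (C = 1² = 1)
r(v) = -1426 (r(v) = (-47 + 1)*(-64 + 95) = -46*31 = -1426)
B = I*√3057 (B = √(4461 - 7518) = √(-3057) = I*√3057 ≈ 55.29*I)
r(-218) + B = -1426 + I*√3057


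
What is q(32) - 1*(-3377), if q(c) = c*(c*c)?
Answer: 36145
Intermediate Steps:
q(c) = c³ (q(c) = c*c² = c³)
q(32) - 1*(-3377) = 32³ - 1*(-3377) = 32768 + 3377 = 36145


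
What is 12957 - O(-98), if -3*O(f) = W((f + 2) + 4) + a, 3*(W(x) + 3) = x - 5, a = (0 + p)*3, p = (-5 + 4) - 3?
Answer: 116471/9 ≈ 12941.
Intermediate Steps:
p = -4 (p = -1 - 3 = -4)
a = -12 (a = (0 - 4)*3 = -4*3 = -12)
W(x) = -14/3 + x/3 (W(x) = -3 + (x - 5)/3 = -3 + (-5 + x)/3 = -3 + (-5/3 + x/3) = -14/3 + x/3)
O(f) = 44/9 - f/9 (O(f) = -((-14/3 + ((f + 2) + 4)/3) - 12)/3 = -((-14/3 + ((2 + f) + 4)/3) - 12)/3 = -((-14/3 + (6 + f)/3) - 12)/3 = -((-14/3 + (2 + f/3)) - 12)/3 = -((-8/3 + f/3) - 12)/3 = -(-44/3 + f/3)/3 = 44/9 - f/9)
12957 - O(-98) = 12957 - (44/9 - ⅑*(-98)) = 12957 - (44/9 + 98/9) = 12957 - 1*142/9 = 12957 - 142/9 = 116471/9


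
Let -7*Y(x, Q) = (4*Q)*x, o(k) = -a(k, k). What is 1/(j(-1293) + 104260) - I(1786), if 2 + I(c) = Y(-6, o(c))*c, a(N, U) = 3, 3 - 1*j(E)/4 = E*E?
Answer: 846629245137/46081868 ≈ 18372.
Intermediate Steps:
j(E) = 12 - 4*E**2 (j(E) = 12 - 4*E*E = 12 - 4*E**2)
o(k) = -3 (o(k) = -1*3 = -3)
Y(x, Q) = -4*Q*x/7
I(c) = -2 - 72*c/7 (I(c) = -2 + (-4/7*(-3)*(-6))*c = -2 - 72*c/7)
1/(j(-1293) + 104260) - I(1786) = 1/((12 - 4*(-1293)**2) + 104260) - (-2 - 72/7*1786) = 1/((12 - 4*1671849) + 104260) - (-2 - 128592/7) = 1/((12 - 6687396) + 104260) - 1*(-128606/7) = 1/(-6687384 + 104260) + 128606/7 = 1/(-6583124) + 128606/7 = -1/6583124 + 128606/7 = 846629245137/46081868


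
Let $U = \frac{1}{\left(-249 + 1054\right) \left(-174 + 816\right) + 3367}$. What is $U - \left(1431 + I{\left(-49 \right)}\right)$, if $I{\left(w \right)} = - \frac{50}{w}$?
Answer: $- \frac{5214328552}{3641239} \approx -1432.0$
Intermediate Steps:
$U = \frac{1}{520177}$ ($U = \frac{1}{805 \cdot 642 + 3367} = \frac{1}{516810 + 3367} = \frac{1}{520177} \approx 1.9224 \cdot 10^{-6}$)
$U - \left(1431 + I{\left(-49 \right)}\right) = \frac{1}{520177} - \left(1431 - \frac{50}{-49}\right) = \frac{1}{520177} - \left(1431 - - \frac{50}{49}\right) = \frac{1}{520177} - \left(1431 + \frac{50}{49}\right) = \frac{1}{520177} - \frac{70169}{49} = - \frac{5214328552}{3641239}$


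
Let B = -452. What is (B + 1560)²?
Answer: 1227664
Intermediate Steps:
(B + 1560)² = (-452 + 1560)² = 1108² = 1227664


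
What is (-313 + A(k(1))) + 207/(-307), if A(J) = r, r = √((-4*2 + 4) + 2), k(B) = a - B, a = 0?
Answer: -96298/307 + I*√2 ≈ -313.67 + 1.4142*I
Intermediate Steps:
k(B) = -B (k(B) = 0 - B = -B)
r = I*√2 (r = √((-8 + 4) + 2) = √(-4 + 2) = √(-2) = I*√2 ≈ 1.4142*I)
A(J) = I*√2
(-313 + A(k(1))) + 207/(-307) = (-313 + I*√2) + 207/(-307) = (-313 + I*√2) + 207*(-1/307) = (-313 + I*√2) - 207/307 = -96298/307 + I*√2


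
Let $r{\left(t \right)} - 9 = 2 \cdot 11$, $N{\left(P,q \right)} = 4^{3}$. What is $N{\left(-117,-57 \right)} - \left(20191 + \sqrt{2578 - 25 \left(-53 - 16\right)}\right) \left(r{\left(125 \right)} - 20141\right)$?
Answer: $406041074 + 20110 \sqrt{4303} \approx 4.0736 \cdot 10^{8}$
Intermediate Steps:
$N{\left(P,q \right)} = 64$
$r{\left(t \right)} = 31$ ($r{\left(t \right)} = 9 + 2 \cdot 11 = 9 + 22 = 31$)
$N{\left(-117,-57 \right)} - \left(20191 + \sqrt{2578 - 25 \left(-53 - 16\right)}\right) \left(r{\left(125 \right)} - 20141\right) = 64 - \left(20191 + \sqrt{2578 - 25 \left(-53 - 16\right)}\right) \left(31 - 20141\right) = 64 - \left(20191 + \sqrt{2578 - -1725}\right) \left(-20110\right) = 64 - \left(20191 + \sqrt{2578 + 1725}\right) \left(-20110\right) = 64 - \left(20191 + \sqrt{4303}\right) \left(-20110\right) = 64 - \left(-406041010 - 20110 \sqrt{4303}\right) = 64 + \left(406041010 + 20110 \sqrt{4303}\right) = 406041074 + 20110 \sqrt{4303}$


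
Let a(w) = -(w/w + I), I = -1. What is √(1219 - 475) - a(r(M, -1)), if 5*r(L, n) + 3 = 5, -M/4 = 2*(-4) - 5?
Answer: 2*√186 ≈ 27.276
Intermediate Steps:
M = 52 (M = -4*(2*(-4) - 5) = -4*(-8 - 5) = -4*(-13) = 52)
r(L, n) = ⅖ (r(L, n) = -⅗ + (⅕)*5 = -⅗ + 1 = ⅖)
a(w) = 0 (a(w) = -(w/w - 1) = -(1 - 1) = -1*0 = 0)
√(1219 - 475) - a(r(M, -1)) = √(1219 - 475) - 1*0 = √744 + 0 = 2*√186 + 0 = 2*√186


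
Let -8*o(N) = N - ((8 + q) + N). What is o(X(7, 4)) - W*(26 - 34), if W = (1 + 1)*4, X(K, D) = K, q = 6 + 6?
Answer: 133/2 ≈ 66.500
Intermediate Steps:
q = 12
W = 8 (W = 2*4 = 8)
o(N) = 5/2 (o(N) = -(N - ((8 + 12) + N))/8 = -(N - (20 + N))/8 = -(N + (-20 - N))/8 = -⅛*(-20) = 5/2)
o(X(7, 4)) - W*(26 - 34) = 5/2 - 8*(26 - 34) = 5/2 - 8*(-8) = 5/2 - 1*(-64) = 5/2 + 64 = 133/2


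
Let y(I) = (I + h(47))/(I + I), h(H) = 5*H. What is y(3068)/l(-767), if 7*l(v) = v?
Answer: -23121/4706312 ≈ -0.0049128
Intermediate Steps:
l(v) = v/7
y(I) = (235 + I)/(2*I) (y(I) = (I + 5*47)/(I + I) = (I + 235)/((2*I)) = (235 + I)*(1/(2*I)) = (235 + I)/(2*I))
y(3068)/l(-767) = ((½)*(235 + 3068)/3068)/(((⅐)*(-767))) = ((½)*(1/3068)*3303)/(-767/7) = (3303/6136)*(-7/767) = -23121/4706312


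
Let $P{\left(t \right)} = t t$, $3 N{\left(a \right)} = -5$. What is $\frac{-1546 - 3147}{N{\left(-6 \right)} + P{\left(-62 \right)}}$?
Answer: $- \frac{14079}{11527} \approx -1.2214$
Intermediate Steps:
$N{\left(a \right)} = - \frac{5}{3}$ ($N{\left(a \right)} = \frac{1}{3} \left(-5\right) = - \frac{5}{3}$)
$P{\left(t \right)} = t^{2}$
$\frac{-1546 - 3147}{N{\left(-6 \right)} + P{\left(-62 \right)}} = \frac{-1546 - 3147}{- \frac{5}{3} + \left(-62\right)^{2}} = - \frac{4693}{- \frac{5}{3} + 3844} = - \frac{4693}{\frac{11527}{3}} = \left(-4693\right) \frac{3}{11527} = - \frac{14079}{11527}$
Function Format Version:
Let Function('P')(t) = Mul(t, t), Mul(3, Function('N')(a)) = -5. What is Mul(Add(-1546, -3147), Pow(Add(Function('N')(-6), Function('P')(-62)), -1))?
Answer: Rational(-14079, 11527) ≈ -1.2214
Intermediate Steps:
Function('N')(a) = Rational(-5, 3) (Function('N')(a) = Mul(Rational(1, 3), -5) = Rational(-5, 3))
Function('P')(t) = Pow(t, 2)
Mul(Add(-1546, -3147), Pow(Add(Function('N')(-6), Function('P')(-62)), -1)) = Mul(Add(-1546, -3147), Pow(Add(Rational(-5, 3), Pow(-62, 2)), -1)) = Mul(-4693, Pow(Add(Rational(-5, 3), 3844), -1)) = Mul(-4693, Pow(Rational(11527, 3), -1)) = Mul(-4693, Rational(3, 11527)) = Rational(-14079, 11527)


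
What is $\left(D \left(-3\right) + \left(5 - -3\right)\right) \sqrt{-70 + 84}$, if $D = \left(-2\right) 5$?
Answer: $38 \sqrt{14} \approx 142.18$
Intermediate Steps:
$D = -10$
$\left(D \left(-3\right) + \left(5 - -3\right)\right) \sqrt{-70 + 84} = \left(\left(-10\right) \left(-3\right) + \left(5 - -3\right)\right) \sqrt{-70 + 84} = \left(30 + \left(5 + 3\right)\right) \sqrt{14} = \left(30 + 8\right) \sqrt{14} = 38 \sqrt{14}$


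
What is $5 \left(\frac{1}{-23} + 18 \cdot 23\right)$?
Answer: $\frac{47605}{23} \approx 2069.8$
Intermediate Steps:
$5 \left(\frac{1}{-23} + 18 \cdot 23\right) = 5 \left(- \frac{1}{23} + 414\right) = 5 \cdot \frac{9521}{23} = \frac{47605}{23}$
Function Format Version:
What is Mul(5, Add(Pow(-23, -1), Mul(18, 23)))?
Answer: Rational(47605, 23) ≈ 2069.8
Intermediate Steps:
Mul(5, Add(Pow(-23, -1), Mul(18, 23))) = Mul(5, Add(Rational(-1, 23), 414)) = Mul(5, Rational(9521, 23)) = Rational(47605, 23)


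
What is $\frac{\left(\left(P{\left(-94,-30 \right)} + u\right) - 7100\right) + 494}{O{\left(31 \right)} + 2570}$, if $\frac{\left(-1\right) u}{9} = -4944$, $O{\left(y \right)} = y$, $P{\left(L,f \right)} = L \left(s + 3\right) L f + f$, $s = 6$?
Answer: $- \frac{782620}{867} \approx -902.68$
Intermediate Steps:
$P{\left(L,f \right)} = f + 9 f L^{2}$ ($P{\left(L,f \right)} = L \left(6 + 3\right) L f + f = L 9 L f + f = 9 L L f + f = 9 L^{2} f + f = 9 f L^{2} + f = f + 9 f L^{2}$)
$u = 44496$ ($u = \left(-9\right) \left(-4944\right) = 44496$)
$\frac{\left(\left(P{\left(-94,-30 \right)} + u\right) - 7100\right) + 494}{O{\left(31 \right)} + 2570} = \frac{\left(\left(- 30 \left(1 + 9 \left(-94\right)^{2}\right) + 44496\right) - 7100\right) + 494}{31 + 2570} = \frac{\left(\left(- 30 \left(1 + 9 \cdot 8836\right) + 44496\right) - 7100\right) + 494}{2601} = \left(\left(\left(- 30 \left(1 + 79524\right) + 44496\right) - 7100\right) + 494\right) \frac{1}{2601} = \left(\left(\left(\left(-30\right) 79525 + 44496\right) - 7100\right) + 494\right) \frac{1}{2601} = \left(\left(\left(-2385750 + 44496\right) - 7100\right) + 494\right) \frac{1}{2601} = \left(\left(-2341254 - 7100\right) + 494\right) \frac{1}{2601} = \left(-2348354 + 494\right) \frac{1}{2601} = \left(-2347860\right) \frac{1}{2601} = - \frac{782620}{867}$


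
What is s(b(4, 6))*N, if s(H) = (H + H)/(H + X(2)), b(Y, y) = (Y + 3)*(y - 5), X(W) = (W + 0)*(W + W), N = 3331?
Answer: 46634/15 ≈ 3108.9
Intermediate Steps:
X(W) = 2*W² (X(W) = W*(2*W) = 2*W²)
b(Y, y) = (-5 + y)*(3 + Y) (b(Y, y) = (3 + Y)*(-5 + y) = (-5 + y)*(3 + Y))
s(H) = 2*H/(8 + H) (s(H) = (H + H)/(H + 2*2²) = (2*H)/(H + 2*4) = (2*H)/(H + 8) = (2*H)/(8 + H) = 2*H/(8 + H))
s(b(4, 6))*N = (2*(-15 - 5*4 + 3*6 + 4*6)/(8 + (-15 - 5*4 + 3*6 + 4*6)))*3331 = (2*(-15 - 20 + 18 + 24)/(8 + (-15 - 20 + 18 + 24)))*3331 = (2*7/(8 + 7))*3331 = (2*7/15)*3331 = (2*7*(1/15))*3331 = (14/15)*3331 = 46634/15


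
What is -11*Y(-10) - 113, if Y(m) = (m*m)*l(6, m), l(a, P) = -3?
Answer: 3187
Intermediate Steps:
Y(m) = -3*m² (Y(m) = (m*m)*(-3) = m²*(-3) = -3*m²)
-11*Y(-10) - 113 = -(-33)*(-10)² - 113 = -(-33)*100 - 113 = -11*(-300) - 113 = 3300 - 113 = 3187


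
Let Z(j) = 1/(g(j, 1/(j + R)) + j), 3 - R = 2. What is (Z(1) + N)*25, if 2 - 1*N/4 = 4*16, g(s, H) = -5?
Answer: -24825/4 ≈ -6206.3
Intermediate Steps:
R = 1 (R = 3 - 1*2 = 3 - 2 = 1)
N = -248 (N = 8 - 16*16 = 8 - 4*64 = 8 - 256 = -248)
Z(j) = 1/(-5 + j)
(Z(1) + N)*25 = (1/(-5 + 1) - 248)*25 = (1/(-4) - 248)*25 = (-1/4 - 248)*25 = -993/4*25 = -24825/4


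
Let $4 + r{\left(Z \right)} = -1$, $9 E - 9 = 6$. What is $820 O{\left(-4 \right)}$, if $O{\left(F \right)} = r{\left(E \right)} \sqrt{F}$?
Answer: $- 8200 i \approx - 8200.0 i$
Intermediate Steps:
$E = \frac{5}{3}$ ($E = 1 + \frac{1}{9} \cdot 6 = 1 + \frac{2}{3} = \frac{5}{3} \approx 1.6667$)
$r{\left(Z \right)} = -5$ ($r{\left(Z \right)} = -4 - 1 = -5$)
$O{\left(F \right)} = - 5 \sqrt{F}$
$820 O{\left(-4 \right)} = 820 \left(- 5 \sqrt{-4}\right) = 820 \left(- 5 \cdot 2 i\right) = 820 \left(- 10 i\right) = - 8200 i$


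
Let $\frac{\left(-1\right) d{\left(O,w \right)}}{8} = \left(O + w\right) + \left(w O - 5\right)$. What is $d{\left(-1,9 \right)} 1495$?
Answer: $71760$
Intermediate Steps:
$d{\left(O,w \right)} = 40 - 8 O - 8 w - 8 O w$ ($d{\left(O,w \right)} = - 8 \left(\left(O + w\right) + \left(w O - 5\right)\right) = - 8 \left(\left(O + w\right) + \left(O w - 5\right)\right) = - 8 \left(\left(O + w\right) + \left(-5 + O w\right)\right) = - 8 \left(-5 + O + w + O w\right) = 40 - 8 O - 8 w - 8 O w$)
$d{\left(-1,9 \right)} 1495 = \left(40 - -8 - 72 - \left(-8\right) 9\right) 1495 = \left(40 + 8 - 72 + 72\right) 1495 = 48 \cdot 1495 = 71760$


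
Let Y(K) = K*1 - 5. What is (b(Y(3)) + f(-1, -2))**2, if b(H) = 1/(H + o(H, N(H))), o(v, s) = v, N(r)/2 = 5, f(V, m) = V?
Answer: 25/16 ≈ 1.5625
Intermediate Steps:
Y(K) = -5 + K (Y(K) = K - 5 = -5 + K)
N(r) = 10 (N(r) = 2*5 = 10)
b(H) = 1/(2*H) (b(H) = 1/(H + H) = 1/(2*H))
(b(Y(3)) + f(-1, -2))**2 = (1/(2*(-5 + 3)) - 1)**2 = ((1/2)/(-2) - 1)**2 = ((1/2)*(-1/2) - 1)**2 = (-1/4 - 1)**2 = (-5/4)**2 = 25/16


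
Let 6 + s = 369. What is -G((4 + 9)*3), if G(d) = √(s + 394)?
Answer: -√757 ≈ -27.514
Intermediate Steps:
s = 363 (s = -6 + 369 = 363)
G(d) = √757 (G(d) = √(363 + 394) = √757)
-G((4 + 9)*3) = -√757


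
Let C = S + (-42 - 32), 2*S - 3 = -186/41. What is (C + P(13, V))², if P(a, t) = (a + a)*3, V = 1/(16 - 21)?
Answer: 70225/6724 ≈ 10.444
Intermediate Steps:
S = -63/82 (S = 3/2 + (-186/41)/2 = 3/2 + (-186*1/41)/2 = 3/2 + (½)*(-186/41) = 3/2 - 93/41 = -63/82 ≈ -0.76829)
C = -6131/82 (C = -63/82 + (-42 - 32) = -63/82 - 74 = -6131/82 ≈ -74.768)
V = -⅕ (V = 1/(-5) = -⅕ ≈ -0.20000)
P(a, t) = 6*a (P(a, t) = (2*a)*3 = 6*a)
(C + P(13, V))² = (-6131/82 + 6*13)² = (-6131/82 + 78)² = (265/82)² = 70225/6724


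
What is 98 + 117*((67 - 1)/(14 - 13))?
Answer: 7820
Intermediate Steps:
98 + 117*((67 - 1)/(14 - 13)) = 98 + 117*(66/1) = 98 + 117*(66*1) = 98 + 117*66 = 98 + 7722 = 7820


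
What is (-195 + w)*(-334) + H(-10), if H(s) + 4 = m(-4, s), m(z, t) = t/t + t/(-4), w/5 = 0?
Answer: 130259/2 ≈ 65130.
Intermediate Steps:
w = 0 (w = 5*0 = 0)
m(z, t) = 1 - t/4 (m(z, t) = 1 + t*(-¼) = 1 - t/4)
H(s) = -3 - s/4 (H(s) = -4 + (1 - s/4) = -3 - s/4)
(-195 + w)*(-334) + H(-10) = (-195 + 0)*(-334) + (-3 - ¼*(-10)) = -195*(-334) + (-3 + 5/2) = 65130 - ½ = 130259/2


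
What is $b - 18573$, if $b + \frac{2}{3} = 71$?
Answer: $- \frac{55508}{3} \approx -18503.0$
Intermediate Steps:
$b = \frac{211}{3}$ ($b = - \frac{2}{3} + 71 = \frac{211}{3} \approx 70.333$)
$b - 18573 = \frac{211}{3} - 18573 = - \frac{55508}{3}$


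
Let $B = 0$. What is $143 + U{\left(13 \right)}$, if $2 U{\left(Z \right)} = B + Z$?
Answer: $\frac{299}{2} \approx 149.5$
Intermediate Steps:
$U{\left(Z \right)} = \frac{Z}{2}$ ($U{\left(Z \right)} = \frac{0 + Z}{2} = \frac{Z}{2}$)
$143 + U{\left(13 \right)} = 143 + \frac{1}{2} \cdot 13 = 143 + \frac{13}{2} = \frac{299}{2}$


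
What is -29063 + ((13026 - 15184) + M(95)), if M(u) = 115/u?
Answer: -593176/19 ≈ -31220.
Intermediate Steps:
-29063 + ((13026 - 15184) + M(95)) = -29063 + ((13026 - 15184) + 115/95) = -29063 + (-2158 + 115*(1/95)) = -29063 + (-2158 + 23/19) = -29063 - 40979/19 = -593176/19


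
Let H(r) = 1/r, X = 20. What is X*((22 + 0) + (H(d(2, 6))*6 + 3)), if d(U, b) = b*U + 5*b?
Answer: 3520/7 ≈ 502.86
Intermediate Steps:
d(U, b) = 5*b + U*b (d(U, b) = U*b + 5*b = 5*b + U*b)
X*((22 + 0) + (H(d(2, 6))*6 + 3)) = 20*((22 + 0) + (6/(6*(5 + 2)) + 3)) = 20*(22 + (6/(6*7) + 3)) = 20*(22 + (6/42 + 3)) = 20*(22 + ((1/42)*6 + 3)) = 20*(22 + (1/7 + 3)) = 20*(22 + 22/7) = 20*(176/7) = 3520/7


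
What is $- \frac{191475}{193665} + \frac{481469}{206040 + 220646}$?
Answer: $\frac{769599469}{5508942946} \approx 0.1397$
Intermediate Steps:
$- \frac{191475}{193665} + \frac{481469}{206040 + 220646} = \left(-191475\right) \frac{1}{193665} + \frac{481469}{426686} = - \frac{12765}{12911} + 481469 \cdot \frac{1}{426686} = - \frac{12765}{12911} + \frac{481469}{426686} = \frac{769599469}{5508942946}$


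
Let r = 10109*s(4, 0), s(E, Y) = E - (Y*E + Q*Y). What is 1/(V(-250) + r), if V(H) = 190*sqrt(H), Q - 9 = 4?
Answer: 10109/411023774 - 475*I*sqrt(10)/822047548 ≈ 2.4595e-5 - 1.8272e-6*I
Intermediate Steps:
Q = 13 (Q = 9 + 4 = 13)
s(E, Y) = E - 13*Y - E*Y (s(E, Y) = E - (Y*E + 13*Y) = E - (E*Y + 13*Y) = E - (13*Y + E*Y) = E + (-13*Y - E*Y) = E - 13*Y - E*Y)
r = 40436 (r = 10109*(4 - 13*0 - 1*4*0) = 10109*(4 + 0 + 0) = 10109*4 = 40436)
1/(V(-250) + r) = 1/(190*sqrt(-250) + 40436) = 1/(190*(5*I*sqrt(10)) + 40436) = 1/(950*I*sqrt(10) + 40436) = 1/(40436 + 950*I*sqrt(10))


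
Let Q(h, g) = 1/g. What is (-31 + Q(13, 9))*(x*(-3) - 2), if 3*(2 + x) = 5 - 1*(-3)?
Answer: 1112/9 ≈ 123.56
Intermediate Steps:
x = ⅔ (x = -2 + (5 - 1*(-3))/3 = -2 + (5 + 3)/3 = -2 + (⅓)*8 = -2 + 8/3 = ⅔ ≈ 0.66667)
(-31 + Q(13, 9))*(x*(-3) - 2) = (-31 + 1/9)*((⅔)*(-3) - 2) = (-31 + ⅑)*(-2 - 2) = -278/9*(-4) = 1112/9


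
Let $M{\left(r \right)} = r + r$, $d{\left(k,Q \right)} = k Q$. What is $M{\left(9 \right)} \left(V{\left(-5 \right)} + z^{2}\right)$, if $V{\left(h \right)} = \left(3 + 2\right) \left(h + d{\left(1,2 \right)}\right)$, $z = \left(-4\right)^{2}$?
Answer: $4338$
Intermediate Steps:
$z = 16$
$d{\left(k,Q \right)} = Q k$
$M{\left(r \right)} = 2 r$
$V{\left(h \right)} = 10 + 5 h$ ($V{\left(h \right)} = \left(3 + 2\right) \left(h + 2 \cdot 1\right) = 5 \left(h + 2\right) = 5 \left(2 + h\right) = 10 + 5 h$)
$M{\left(9 \right)} \left(V{\left(-5 \right)} + z^{2}\right) = 2 \cdot 9 \left(\left(10 + 5 \left(-5\right)\right) + 16^{2}\right) = 18 \left(\left(10 - 25\right) + 256\right) = 18 \left(-15 + 256\right) = 18 \cdot 241 = 4338$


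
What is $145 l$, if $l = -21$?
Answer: $-3045$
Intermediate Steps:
$145 l = 145 \left(-21\right) = -3045$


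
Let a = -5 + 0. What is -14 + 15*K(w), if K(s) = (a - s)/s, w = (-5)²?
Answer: -32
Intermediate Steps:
a = -5
w = 25
K(s) = (-5 - s)/s
-14 + 15*K(w) = -14 + 15*((-5 - 1*25)/25) = -14 + 15*((-5 - 25)/25) = -14 + 15*((1/25)*(-30)) = -14 + 15*(-6/5) = -14 - 18 = -32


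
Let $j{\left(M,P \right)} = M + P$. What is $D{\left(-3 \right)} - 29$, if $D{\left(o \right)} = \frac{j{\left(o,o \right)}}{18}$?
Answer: $- \frac{88}{3} \approx -29.333$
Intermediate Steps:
$D{\left(o \right)} = \frac{o}{9}$ ($D{\left(o \right)} = \frac{o + o}{18} = 2 o \frac{1}{18} = \frac{o}{9}$)
$D{\left(-3 \right)} - 29 = \frac{1}{9} \left(-3\right) - 29 = - \frac{1}{3} - 29 = - \frac{88}{3}$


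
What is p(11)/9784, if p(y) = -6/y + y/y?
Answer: 5/107624 ≈ 4.6458e-5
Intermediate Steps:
p(y) = 1 - 6/y (p(y) = -6/y + 1 = 1 - 6/y)
p(11)/9784 = ((-6 + 11)/11)/9784 = ((1/11)*5)*(1/9784) = (5/11)*(1/9784) = 5/107624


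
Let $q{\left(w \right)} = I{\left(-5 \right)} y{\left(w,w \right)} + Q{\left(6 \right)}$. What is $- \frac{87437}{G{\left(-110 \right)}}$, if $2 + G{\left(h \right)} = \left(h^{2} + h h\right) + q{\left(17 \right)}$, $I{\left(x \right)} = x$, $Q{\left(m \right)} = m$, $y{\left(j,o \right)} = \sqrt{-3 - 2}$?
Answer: $- \frac{2116325148}{585833741} - \frac{437185 i \sqrt{5}}{585833741} \approx -3.6125 - 0.0016687 i$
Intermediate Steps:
$y{\left(j,o \right)} = i \sqrt{5}$ ($y{\left(j,o \right)} = \sqrt{-5} = i \sqrt{5}$)
$q{\left(w \right)} = 6 - 5 i \sqrt{5}$ ($q{\left(w \right)} = - 5 i \sqrt{5} + 6 = 6 - 5 i \sqrt{5}$)
$G{\left(h \right)} = 4 + 2 h^{2} - 5 i \sqrt{5}$ ($G{\left(h \right)} = -2 + \left(\left(h^{2} + h h\right) + \left(6 - 5 i \sqrt{5}\right)\right) = -2 + \left(\left(h^{2} + h^{2}\right) + \left(6 - 5 i \sqrt{5}\right)\right) = -2 + \left(2 h^{2} + \left(6 - 5 i \sqrt{5}\right)\right) = -2 + \left(6 + 2 h^{2} - 5 i \sqrt{5}\right) = 4 + 2 h^{2} - 5 i \sqrt{5}$)
$- \frac{87437}{G{\left(-110 \right)}} = - \frac{87437}{4 + 2 \left(-110\right)^{2} - 5 i \sqrt{5}} = - \frac{87437}{4 + 2 \cdot 12100 - 5 i \sqrt{5}} = - \frac{87437}{4 + 24200 - 5 i \sqrt{5}} = - \frac{87437}{24204 - 5 i \sqrt{5}}$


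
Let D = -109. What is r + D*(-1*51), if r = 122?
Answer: 5681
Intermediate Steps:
r + D*(-1*51) = 122 - (-109)*51 = 122 - 109*(-51) = 122 + 5559 = 5681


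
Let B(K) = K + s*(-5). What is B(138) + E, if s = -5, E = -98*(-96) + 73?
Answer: 9644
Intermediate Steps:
E = 9481 (E = 9408 + 73 = 9481)
B(K) = 25 + K (B(K) = K - 5*(-5) = K + 25 = 25 + K)
B(138) + E = (25 + 138) + 9481 = 163 + 9481 = 9644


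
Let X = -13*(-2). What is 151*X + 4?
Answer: 3930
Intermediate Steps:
X = 26
151*X + 4 = 151*26 + 4 = 3926 + 4 = 3930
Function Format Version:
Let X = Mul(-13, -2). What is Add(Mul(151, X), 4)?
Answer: 3930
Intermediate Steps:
X = 26
Add(Mul(151, X), 4) = Add(Mul(151, 26), 4) = Add(3926, 4) = 3930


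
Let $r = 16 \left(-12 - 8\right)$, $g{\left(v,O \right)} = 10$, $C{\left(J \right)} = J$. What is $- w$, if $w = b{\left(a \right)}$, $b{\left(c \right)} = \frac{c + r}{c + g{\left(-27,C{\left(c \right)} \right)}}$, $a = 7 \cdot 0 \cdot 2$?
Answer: $32$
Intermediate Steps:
$r = -320$ ($r = 16 \left(-20\right) = -320$)
$a = 0$ ($a = 0 \cdot 2 = 0$)
$b{\left(c \right)} = \frac{-320 + c}{10 + c}$ ($b{\left(c \right)} = \frac{c - 320}{c + 10} = \frac{-320 + c}{10 + c}$)
$w = -32$ ($w = \frac{-320 + 0}{10 + 0} = \frac{1}{10} \left(-320\right) = -32$)
$- w = \left(-1\right) \left(-32\right) = 32$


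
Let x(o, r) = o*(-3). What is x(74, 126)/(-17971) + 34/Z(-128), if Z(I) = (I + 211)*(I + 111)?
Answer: -17516/1491593 ≈ -0.011743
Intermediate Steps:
x(o, r) = -3*o
Z(I) = (111 + I)*(211 + I) (Z(I) = (211 + I)*(111 + I) = (111 + I)*(211 + I))
x(74, 126)/(-17971) + 34/Z(-128) = -3*74/(-17971) + 34/(23421 + (-128)**2 + 322*(-128)) = -222*(-1/17971) + 34/(23421 + 16384 - 41216) = 222/17971 + 34/(-1411) = 222/17971 + 34*(-1/1411) = 222/17971 - 2/83 = -17516/1491593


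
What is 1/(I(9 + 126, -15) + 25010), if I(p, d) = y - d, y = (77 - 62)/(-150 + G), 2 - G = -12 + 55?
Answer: 191/4779760 ≈ 3.9960e-5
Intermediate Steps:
G = -41 (G = 2 - (-12 + 55) = 2 - 1*43 = 2 - 43 = -41)
y = -15/191 (y = (77 - 62)/(-150 - 41) = 15/(-191) = 15*(-1/191) = -15/191 ≈ -0.078534)
I(p, d) = -15/191 - d
1/(I(9 + 126, -15) + 25010) = 1/((-15/191 - 1*(-15)) + 25010) = 1/((-15/191 + 15) + 25010) = 1/(2850/191 + 25010) = 1/(4779760/191) = 191/4779760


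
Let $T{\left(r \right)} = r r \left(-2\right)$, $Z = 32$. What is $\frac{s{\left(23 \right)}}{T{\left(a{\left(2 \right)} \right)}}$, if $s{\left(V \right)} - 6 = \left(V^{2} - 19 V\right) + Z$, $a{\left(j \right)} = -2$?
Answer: $- \frac{65}{4} \approx -16.25$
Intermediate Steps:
$s{\left(V \right)} = 38 + V^{2} - 19 V$ ($s{\left(V \right)} = 6 + \left(\left(V^{2} - 19 V\right) + 32\right) = 6 + \left(32 + V^{2} - 19 V\right) = 38 + V^{2} - 19 V$)
$T{\left(r \right)} = - 2 r^{2}$ ($T{\left(r \right)} = r^{2} \left(-2\right) = - 2 r^{2}$)
$\frac{s{\left(23 \right)}}{T{\left(a{\left(2 \right)} \right)}} = \frac{38 + 23^{2} - 437}{\left(-2\right) \left(-2\right)^{2}} = \frac{38 + 529 - 437}{\left(-2\right) 4} = \frac{130}{-8} = 130 \left(- \frac{1}{8}\right) = - \frac{65}{4}$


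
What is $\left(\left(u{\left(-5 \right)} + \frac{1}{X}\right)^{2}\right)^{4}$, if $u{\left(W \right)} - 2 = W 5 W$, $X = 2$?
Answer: $\frac{17878103347812890625}{256} \approx 6.9836 \cdot 10^{16}$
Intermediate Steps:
$u{\left(W \right)} = 2 + 5 W^{2}$ ($u{\left(W \right)} = 2 + W 5 W = 2 + 5 W W = 2 + 5 W^{2}$)
$\left(\left(u{\left(-5 \right)} + \frac{1}{X}\right)^{2}\right)^{4} = \left(\left(\left(2 + 5 \left(-5\right)^{2}\right) + \frac{1}{2}\right)^{2}\right)^{4} = \left(\left(\left(2 + 5 \cdot 25\right) + \frac{1}{2}\right)^{2}\right)^{4} = \left(\left(\left(2 + 125\right) + \frac{1}{2}\right)^{2}\right)^{4} = \left(\left(127 + \frac{1}{2}\right)^{2}\right)^{4} = \left(\left(\frac{255}{2}\right)^{2}\right)^{4} = \left(\frac{65025}{4}\right)^{4} = \frac{17878103347812890625}{256}$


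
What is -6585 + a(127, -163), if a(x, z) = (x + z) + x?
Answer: -6494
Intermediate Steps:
a(x, z) = z + 2*x
-6585 + a(127, -163) = -6585 + (-163 + 2*127) = -6585 + (-163 + 254) = -6585 + 91 = -6494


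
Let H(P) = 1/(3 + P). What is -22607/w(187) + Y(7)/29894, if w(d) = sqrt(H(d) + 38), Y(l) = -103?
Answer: -103/29894 - 22607*sqrt(1371990)/7221 ≈ -3667.1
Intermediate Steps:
w(d) = sqrt(38 + 1/(3 + d)) (w(d) = sqrt(1/(3 + d) + 38) = sqrt(38 + 1/(3 + d)))
-22607/w(187) + Y(7)/29894 = -22607*sqrt(3 + 187)/sqrt(115 + 38*187) - 103/29894 = -22607*sqrt(190)/sqrt(115 + 7106) - 103*1/29894 = -22607*sqrt(1371990)/7221 - 103/29894 = -103/29894 - 22607*sqrt(1371990)/7221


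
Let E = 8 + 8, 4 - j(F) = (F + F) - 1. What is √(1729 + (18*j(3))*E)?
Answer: √1441 ≈ 37.961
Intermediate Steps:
j(F) = 5 - 2*F (j(F) = 4 - ((F + F) - 1) = 4 - (2*F - 1) = 4 - (-1 + 2*F) = 4 + (1 - 2*F) = 5 - 2*F)
E = 16
√(1729 + (18*j(3))*E) = √(1729 + (18*(5 - 2*3))*16) = √(1729 + (18*(5 - 6))*16) = √(1729 + (18*(-1))*16) = √(1729 - 18*16) = √(1729 - 288) = √1441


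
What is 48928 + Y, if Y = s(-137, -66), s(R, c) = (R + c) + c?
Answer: 48659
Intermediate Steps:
s(R, c) = R + 2*c
Y = -269 (Y = -137 + 2*(-66) = -137 - 132 = -269)
48928 + Y = 48928 - 269 = 48659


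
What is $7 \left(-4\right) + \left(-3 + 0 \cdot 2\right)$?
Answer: $-31$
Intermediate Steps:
$7 \left(-4\right) + \left(-3 + 0 \cdot 2\right) = -28 + \left(-3 + 0\right) = -28 - 3 = -31$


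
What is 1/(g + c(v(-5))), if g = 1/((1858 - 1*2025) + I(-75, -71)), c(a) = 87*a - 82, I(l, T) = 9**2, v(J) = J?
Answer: -86/44463 ≈ -0.0019342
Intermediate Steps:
I(l, T) = 81
c(a) = -82 + 87*a
g = -1/86 (g = 1/((1858 - 1*2025) + 81) = 1/((1858 - 2025) + 81) = 1/(-167 + 81) = 1/(-86) = -1/86 ≈ -0.011628)
1/(g + c(v(-5))) = 1/(-1/86 + (-82 + 87*(-5))) = 1/(-1/86 + (-82 - 435)) = 1/(-1/86 - 517) = 1/(-44463/86) = -86/44463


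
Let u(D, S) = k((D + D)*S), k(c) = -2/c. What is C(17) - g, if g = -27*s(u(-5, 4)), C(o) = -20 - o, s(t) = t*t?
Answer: -14773/400 ≈ -36.932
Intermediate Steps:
u(D, S) = -1/(D*S) (u(D, S) = -2*1/(S*(D + D)) = -2*1/(2*D*S) = -1/(D*S))
s(t) = t²
g = -27/400 (g = -27*(-1/(-5*4))² = -27*(-1*(-⅕)*¼)² = -27*(1/20)² = -27*1/400 = -27/400 ≈ -0.067500)
C(17) - g = (-20 - 1*17) - 1*(-27/400) = (-20 - 17) + 27/400 = -37 + 27/400 = -14773/400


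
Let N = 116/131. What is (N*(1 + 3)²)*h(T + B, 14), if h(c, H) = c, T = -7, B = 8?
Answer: 1856/131 ≈ 14.168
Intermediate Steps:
N = 116/131 (N = 116*(1/131) = 116/131 ≈ 0.88550)
(N*(1 + 3)²)*h(T + B, 14) = (116*(1 + 3)²/131)*(-7 + 8) = ((116/131)*4²)*1 = ((116/131)*16)*1 = (1856/131)*1 = 1856/131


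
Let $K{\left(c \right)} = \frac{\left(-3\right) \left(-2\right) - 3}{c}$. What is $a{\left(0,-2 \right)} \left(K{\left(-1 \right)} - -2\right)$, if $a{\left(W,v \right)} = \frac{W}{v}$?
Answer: $0$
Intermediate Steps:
$K{\left(c \right)} = \frac{3}{c}$ ($K{\left(c \right)} = \frac{6 - 3}{c} = \frac{3}{c}$)
$a{\left(0,-2 \right)} \left(K{\left(-1 \right)} - -2\right) = \frac{0}{-2} \left(\frac{3}{-1} - -2\right) = 0 \left(- \frac{1}{2}\right) \left(3 \left(-1\right) + 2\right) = 0 \left(-3 + 2\right) = 0 \left(-1\right) = 0$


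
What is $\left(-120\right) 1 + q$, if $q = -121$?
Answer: $-241$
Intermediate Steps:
$\left(-120\right) 1 + q = \left(-120\right) 1 - 121 = -120 - 121 = -241$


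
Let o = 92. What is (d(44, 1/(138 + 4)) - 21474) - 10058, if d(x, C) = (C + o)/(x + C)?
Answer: -65676801/2083 ≈ -31530.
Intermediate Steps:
d(x, C) = (92 + C)/(C + x) (d(x, C) = (C + 92)/(x + C) = (92 + C)/(C + x))
(d(44, 1/(138 + 4)) - 21474) - 10058 = ((92 + 1/(138 + 4))/(1/(138 + 4) + 44) - 21474) - 10058 = ((92 + 1/142)/(1/142 + 44) - 21474) - 10058 = ((13065/142)/(6249/142) - 21474) - 10058 = ((142/6249)*(13065/142) - 21474) - 10058 = (4355/2083 - 21474) - 10058 = -44725987/2083 - 10058 = -65676801/2083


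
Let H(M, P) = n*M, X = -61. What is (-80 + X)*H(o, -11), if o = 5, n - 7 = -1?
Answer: -4230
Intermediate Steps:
n = 6 (n = 7 - 1 = 6)
H(M, P) = 6*M
(-80 + X)*H(o, -11) = (-80 - 61)*(6*5) = -141*30 = -4230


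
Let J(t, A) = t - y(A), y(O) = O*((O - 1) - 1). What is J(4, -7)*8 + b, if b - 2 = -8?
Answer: -478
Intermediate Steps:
y(O) = O*(-2 + O) (y(O) = O*((-1 + O) - 1) = O*(-2 + O))
b = -6 (b = 2 - 8 = -6)
J(t, A) = t - A*(-2 + A)
J(4, -7)*8 + b = (4 - 1*(-7)*(-2 - 7))*8 - 6 = (4 - 1*(-7)*(-9))*8 - 6 = (4 - 63)*8 - 6 = -59*8 - 6 = -472 - 6 = -478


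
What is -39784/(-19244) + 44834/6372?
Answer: 139536143/15327846 ≈ 9.1034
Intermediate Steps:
-39784/(-19244) + 44834/6372 = -39784*(-1/19244) + 44834*(1/6372) = 9946/4811 + 22417/3186 = 139536143/15327846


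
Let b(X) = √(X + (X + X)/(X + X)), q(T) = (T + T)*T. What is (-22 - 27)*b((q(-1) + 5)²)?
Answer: -245*√2 ≈ -346.48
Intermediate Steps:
q(T) = 2*T² (q(T) = (2*T)*T = 2*T²)
b(X) = √(1 + X) (b(X) = √(X + (2*X)/((2*X))) = √(X + (2*X)*(1/(2*X))) = √(X + 1) = √(1 + X))
(-22 - 27)*b((q(-1) + 5)²) = (-22 - 27)*√(1 + (2*(-1)² + 5)²) = -49*√(1 + (2*1 + 5)²) = -49*√(1 + (2 + 5)²) = -49*√(1 + 7²) = -49*√(1 + 49) = -245*√2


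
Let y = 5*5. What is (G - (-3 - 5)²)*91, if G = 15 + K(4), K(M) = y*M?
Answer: 4641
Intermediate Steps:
y = 25
K(M) = 25*M
G = 115 (G = 15 + 25*4 = 15 + 100 = 115)
(G - (-3 - 5)²)*91 = (115 - (-3 - 5)²)*91 = (115 - 1*(-8)²)*91 = (115 - 1*64)*91 = (115 - 64)*91 = 51*91 = 4641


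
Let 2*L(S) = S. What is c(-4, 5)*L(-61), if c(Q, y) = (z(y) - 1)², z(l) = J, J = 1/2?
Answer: -61/8 ≈ -7.6250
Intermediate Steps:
L(S) = S/2
J = ½ ≈ 0.50000
z(l) = ½
c(Q, y) = ¼ (c(Q, y) = (½ - 1)² = (-½)² = ¼)
c(-4, 5)*L(-61) = ((½)*(-61))/4 = (¼)*(-61/2) = -61/8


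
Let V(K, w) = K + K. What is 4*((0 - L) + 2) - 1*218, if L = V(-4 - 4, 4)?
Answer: -146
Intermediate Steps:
V(K, w) = 2*K
L = -16 (L = 2*(-4 - 4) = 2*(-8) = -16)
4*((0 - L) + 2) - 1*218 = 4*((0 - 1*(-16)) + 2) - 1*218 = 4*((0 + 16) + 2) - 218 = 4*(16 + 2) - 218 = 4*18 - 218 = 72 - 218 = -146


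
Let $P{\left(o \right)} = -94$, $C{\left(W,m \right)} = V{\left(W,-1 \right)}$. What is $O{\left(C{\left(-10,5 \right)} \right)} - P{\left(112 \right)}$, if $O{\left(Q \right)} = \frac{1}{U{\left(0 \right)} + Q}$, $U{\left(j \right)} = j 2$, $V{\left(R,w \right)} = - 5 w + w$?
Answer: $\frac{377}{4} \approx 94.25$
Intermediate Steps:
$V{\left(R,w \right)} = - 4 w$
$U{\left(j \right)} = 2 j$
$C{\left(W,m \right)} = 4$ ($C{\left(W,m \right)} = \left(-4\right) \left(-1\right) = 4$)
$O{\left(Q \right)} = \frac{1}{Q}$ ($O{\left(Q \right)} = \frac{1}{2 \cdot 0 + Q} = \frac{1}{0 + Q} = \frac{1}{Q}$)
$O{\left(C{\left(-10,5 \right)} \right)} - P{\left(112 \right)} = \frac{1}{4} - -94 = \frac{1}{4} + 94 = \frac{377}{4}$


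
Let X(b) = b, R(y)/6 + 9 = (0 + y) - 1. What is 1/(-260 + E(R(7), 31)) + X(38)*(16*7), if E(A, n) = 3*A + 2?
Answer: 1327871/312 ≈ 4256.0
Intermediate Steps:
R(y) = -60 + 6*y (R(y) = -54 + 6*((0 + y) - 1) = -54 + 6*(y - 1) = -54 + 6*(-1 + y) = -54 + (-6 + 6*y) = -60 + 6*y)
E(A, n) = 2 + 3*A
1/(-260 + E(R(7), 31)) + X(38)*(16*7) = 1/(-260 + (2 + 3*(-60 + 6*7))) + 38*(16*7) = 1/(-260 + (2 + 3*(-60 + 42))) + 38*112 = 1/(-260 + (2 + 3*(-18))) + 4256 = 1/(-260 + (2 - 54)) + 4256 = 1/(-260 - 52) + 4256 = 1/(-312) + 4256 = -1/312 + 4256 = 1327871/312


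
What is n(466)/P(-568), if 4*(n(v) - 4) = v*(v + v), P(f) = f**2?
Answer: 54291/161312 ≈ 0.33656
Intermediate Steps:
n(v) = 4 + v**2/2 (n(v) = 4 + (v*(v + v))/4 = 4 + (v*(2*v))/4 = 4 + (2*v**2)/4 = 4 + v**2/2)
n(466)/P(-568) = (4 + (1/2)*466**2)/((-568)**2) = (4 + (1/2)*217156)/322624 = (4 + 108578)*(1/322624) = 108582*(1/322624) = 54291/161312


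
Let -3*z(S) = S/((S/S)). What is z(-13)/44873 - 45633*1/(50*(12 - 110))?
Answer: 877590361/94233300 ≈ 9.3130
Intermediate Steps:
z(S) = -S/3 (z(S) = -S/(3*(S/S)) = -S/(3*1) = -S/3)
z(-13)/44873 - 45633*1/(50*(12 - 110)) = -⅓*(-13)/44873 - 45633*1/(50*(12 - 110)) = (13/3)*(1/44873) - 45633/(50*(-98)) = 13/134619 - 45633/(-4900) = 13/134619 - 45633*(-1/4900) = 13/134619 + 6519/700 = 877590361/94233300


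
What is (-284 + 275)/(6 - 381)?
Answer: 3/125 ≈ 0.024000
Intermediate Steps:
(-284 + 275)/(6 - 381) = -9/(-375) = -9*(-1/375) = 3/125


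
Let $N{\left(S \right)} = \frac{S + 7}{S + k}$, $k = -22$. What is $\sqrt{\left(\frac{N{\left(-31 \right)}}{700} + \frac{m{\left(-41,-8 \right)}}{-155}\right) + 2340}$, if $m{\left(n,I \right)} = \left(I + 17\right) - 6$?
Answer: $\frac{\sqrt{7737908694621}}{57505} \approx 48.373$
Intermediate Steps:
$m{\left(n,I \right)} = 11 + I$ ($m{\left(n,I \right)} = \left(17 + I\right) - 6 = 11 + I$)
$N{\left(S \right)} = \frac{7 + S}{-22 + S}$ ($N{\left(S \right)} = \frac{S + 7}{S - 22} = \frac{7 + S}{-22 + S}$)
$\sqrt{\left(\frac{N{\left(-31 \right)}}{700} + \frac{m{\left(-41,-8 \right)}}{-155}\right) + 2340} = \sqrt{\left(\frac{\frac{1}{-22 - 31} \left(7 - 31\right)}{700} + \frac{11 - 8}{-155}\right) + 2340} = \sqrt{\left(\frac{1}{-53} \left(-24\right) \frac{1}{700} + 3 \left(- \frac{1}{155}\right)\right) + 2340} = \sqrt{\left(\left(- \frac{1}{53}\right) \left(-24\right) \frac{1}{700} - \frac{3}{155}\right) + 2340} = \sqrt{\left(\frac{24}{53} \cdot \frac{1}{700} - \frac{3}{155}\right) + 2340} = \sqrt{\left(\frac{6}{9275} - \frac{3}{155}\right) + 2340} = \sqrt{- \frac{5379}{287525} + 2340} = \sqrt{\frac{672803121}{287525}} = \frac{\sqrt{7737908694621}}{57505}$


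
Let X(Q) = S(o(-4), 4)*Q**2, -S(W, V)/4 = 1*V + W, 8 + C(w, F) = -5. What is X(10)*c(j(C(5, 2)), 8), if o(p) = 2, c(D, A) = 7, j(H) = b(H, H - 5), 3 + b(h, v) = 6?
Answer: -16800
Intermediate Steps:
b(h, v) = 3 (b(h, v) = -3 + 6 = 3)
C(w, F) = -13 (C(w, F) = -8 - 5 = -13)
j(H) = 3
S(W, V) = -4*V - 4*W (S(W, V) = -4*(1*V + W) = -4*(V + W) = -4*V - 4*W)
X(Q) = -24*Q**2 (X(Q) = (-4*4 - 4*2)*Q**2 = (-16 - 8)*Q**2 = -24*Q**2)
X(10)*c(j(C(5, 2)), 8) = -24*10**2*7 = -24*100*7 = -2400*7 = -16800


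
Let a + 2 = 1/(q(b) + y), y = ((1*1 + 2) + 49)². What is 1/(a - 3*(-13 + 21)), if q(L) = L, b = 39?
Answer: -2743/71317 ≈ -0.038462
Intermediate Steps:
y = 2704 (y = ((1 + 2) + 49)² = (3 + 49)² = 52² = 2704)
a = -5485/2743 (a = -2 + 1/(39 + 2704) = -2 + 1/2743 = -5485/2743 ≈ -1.9996)
1/(a - 3*(-13 + 21)) = 1/(-5485/2743 - 3*(-13 + 21)) = 1/(-5485/2743 - 3*8) = 1/(-5485/2743 - 24) = 1/(-71317/2743) = -2743/71317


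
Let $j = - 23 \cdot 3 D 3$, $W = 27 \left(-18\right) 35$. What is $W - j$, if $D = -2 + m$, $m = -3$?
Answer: $-18045$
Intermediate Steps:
$D = -5$ ($D = -2 - 3 = -5$)
$W = -17010$ ($W = \left(-486\right) 35 = -17010$)
$j = 1035$ ($j = - 23 \cdot 3 \left(-5\right) 3 = - 23 \left(\left(-15\right) 3\right) = \left(-23\right) \left(-45\right) = 1035$)
$W - j = -17010 - 1035 = -18045$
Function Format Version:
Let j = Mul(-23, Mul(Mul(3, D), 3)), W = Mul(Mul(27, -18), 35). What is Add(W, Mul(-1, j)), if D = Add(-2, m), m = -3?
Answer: -18045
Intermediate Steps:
D = -5 (D = Add(-2, -3) = -5)
W = -17010 (W = Mul(-486, 35) = -17010)
j = 1035 (j = Mul(-23, Mul(Mul(3, -5), 3)) = Mul(-23, Mul(-15, 3)) = Mul(-23, -45) = 1035)
Add(W, Mul(-1, j)) = Add(-17010, Mul(-1, 1035)) = Add(-17010, -1035) = -18045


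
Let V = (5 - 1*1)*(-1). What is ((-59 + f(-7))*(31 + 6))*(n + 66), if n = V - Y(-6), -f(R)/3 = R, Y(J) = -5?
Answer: -94202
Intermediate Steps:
f(R) = -3*R
V = -4 (V = (5 - 1)*(-1) = 4*(-1) = -4)
n = 1 (n = -4 - 1*(-5) = -4 + 5 = 1)
((-59 + f(-7))*(31 + 6))*(n + 66) = ((-59 - 3*(-7))*(31 + 6))*(1 + 66) = ((-59 + 21)*37)*67 = -38*37*67 = -1406*67 = -94202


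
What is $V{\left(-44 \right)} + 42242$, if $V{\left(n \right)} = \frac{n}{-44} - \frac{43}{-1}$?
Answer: $42286$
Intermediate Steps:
$V{\left(n \right)} = 43 - \frac{n}{44}$ ($V{\left(n \right)} = n \left(- \frac{1}{44}\right) - -43 = - \frac{n}{44} + 43 = 43 - \frac{n}{44}$)
$V{\left(-44 \right)} + 42242 = \left(43 - -1\right) + 42242 = \left(43 + 1\right) + 42242 = 44 + 42242 = 42286$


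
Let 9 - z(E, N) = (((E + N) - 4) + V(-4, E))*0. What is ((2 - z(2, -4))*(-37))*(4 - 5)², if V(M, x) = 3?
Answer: 259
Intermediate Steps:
z(E, N) = 9 (z(E, N) = 9 - (((E + N) - 4) + 3)*0 = 9 - ((-4 + E + N) + 3)*0 = 9 - (-1 + E + N)*0 = 9 - 1*0 = 9 + 0 = 9)
((2 - z(2, -4))*(-37))*(4 - 5)² = ((2 - 1*9)*(-37))*(4 - 5)² = ((2 - 9)*(-37))*(-1)² = -7*(-37)*1 = 259*1 = 259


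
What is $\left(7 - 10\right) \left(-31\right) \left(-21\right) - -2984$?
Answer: $1031$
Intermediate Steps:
$\left(7 - 10\right) \left(-31\right) \left(-21\right) - -2984 = \left(7 - 10\right) \left(-31\right) \left(-21\right) + 2984 = \left(-3\right) \left(-31\right) \left(-21\right) + 2984 = 93 \left(-21\right) + 2984 = -1953 + 2984 = 1031$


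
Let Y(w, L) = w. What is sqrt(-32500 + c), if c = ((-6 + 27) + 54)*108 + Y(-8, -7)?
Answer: 6*I*sqrt(678) ≈ 156.23*I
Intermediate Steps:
c = 8092 (c = ((-6 + 27) + 54)*108 - 8 = (21 + 54)*108 - 8 = 75*108 - 8 = 8100 - 8 = 8092)
sqrt(-32500 + c) = sqrt(-32500 + 8092) = sqrt(-24408) = 6*I*sqrt(678)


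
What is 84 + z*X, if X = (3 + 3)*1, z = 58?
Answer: 432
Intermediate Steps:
X = 6 (X = 6*1 = 6)
84 + z*X = 84 + 58*6 = 84 + 348 = 432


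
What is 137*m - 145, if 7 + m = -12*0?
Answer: -1104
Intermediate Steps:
m = -7 (m = -7 - 12*0 = -7 + 0 = -7)
137*m - 145 = 137*(-7) - 145 = -959 - 145 = -1104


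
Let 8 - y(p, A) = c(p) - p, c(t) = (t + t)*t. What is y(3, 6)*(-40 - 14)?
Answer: 378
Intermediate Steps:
c(t) = 2*t² (c(t) = (2*t)*t = 2*t²)
y(p, A) = 8 + p - 2*p² (y(p, A) = 8 - (2*p² - p) = 8 - (-p + 2*p²) = 8 + (p - 2*p²) = 8 + p - 2*p²)
y(3, 6)*(-40 - 14) = (8 + 3 - 2*3²)*(-40 - 14) = (8 + 3 - 2*9)*(-54) = (8 + 3 - 18)*(-54) = -7*(-54) = 378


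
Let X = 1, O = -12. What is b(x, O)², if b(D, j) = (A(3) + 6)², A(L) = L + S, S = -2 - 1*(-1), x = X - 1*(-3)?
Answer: 4096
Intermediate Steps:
x = 4 (x = 1 - 1*(-3) = 1 + 3 = 4)
S = -1 (S = -2 + 1 = -1)
A(L) = -1 + L (A(L) = L - 1 = -1 + L)
b(D, j) = 64 (b(D, j) = ((-1 + 3) + 6)² = (2 + 6)² = 8² = 64)
b(x, O)² = 64² = 4096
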